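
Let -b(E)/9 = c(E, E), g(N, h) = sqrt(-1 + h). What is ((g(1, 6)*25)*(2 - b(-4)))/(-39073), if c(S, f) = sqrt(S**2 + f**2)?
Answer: -900*sqrt(10)/39073 - 50*sqrt(5)/39073 ≈ -0.075701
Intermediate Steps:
b(E) = -9*sqrt(2)*sqrt(E**2) (b(E) = -9*sqrt(E**2 + E**2) = -9*sqrt(2)*sqrt(E**2))
((g(1, 6)*25)*(2 - b(-4)))/(-39073) = ((sqrt(-1 + 6)*25)*(2 - (-9)*sqrt(2)*sqrt((-4)**2)))/(-39073) = ((sqrt(5)*25)*(2 - (-9)*sqrt(2)*sqrt(16)))*(-1/39073) = ((25*sqrt(5))*(2 - (-9)*sqrt(2)*4))*(-1/39073) = ((25*sqrt(5))*(2 - (-36)*sqrt(2)))*(-1/39073) = ((25*sqrt(5))*(2 + 36*sqrt(2)))*(-1/39073) = (25*sqrt(5)*(2 + 36*sqrt(2)))*(-1/39073) = -25*sqrt(5)*(2 + 36*sqrt(2))/39073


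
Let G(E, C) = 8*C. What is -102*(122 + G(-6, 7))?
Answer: -18156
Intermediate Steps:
-102*(122 + G(-6, 7)) = -102*(122 + 8*7) = -102*(122 + 56) = -102*178 = -18156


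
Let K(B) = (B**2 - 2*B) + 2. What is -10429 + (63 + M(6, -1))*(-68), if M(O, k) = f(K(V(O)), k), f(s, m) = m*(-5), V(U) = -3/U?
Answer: -15053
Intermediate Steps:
K(B) = 2 + B**2 - 2*B
f(s, m) = -5*m
M(O, k) = -5*k
-10429 + (63 + M(6, -1))*(-68) = -10429 + (63 - 5*(-1))*(-68) = -10429 + (63 + 5)*(-68) = -10429 + 68*(-68) = -10429 - 4624 = -15053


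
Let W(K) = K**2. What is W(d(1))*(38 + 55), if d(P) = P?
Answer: 93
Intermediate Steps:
W(d(1))*(38 + 55) = 1**2*(38 + 55) = 1*93 = 93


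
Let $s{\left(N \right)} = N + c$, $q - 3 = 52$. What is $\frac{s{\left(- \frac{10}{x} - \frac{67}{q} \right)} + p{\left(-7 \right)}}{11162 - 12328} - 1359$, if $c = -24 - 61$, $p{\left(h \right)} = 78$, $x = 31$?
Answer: $- \frac{1350859104}{994015} \approx -1359.0$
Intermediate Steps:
$q = 55$ ($q = 3 + 52 = 55$)
$c = -85$ ($c = -24 - 61 = -85$)
$s{\left(N \right)} = -85 + N$ ($s{\left(N \right)} = N - 85 = -85 + N$)
$\frac{s{\left(- \frac{10}{x} - \frac{67}{q} \right)} + p{\left(-7 \right)}}{11162 - 12328} - 1359 = \frac{\left(-85 - \left(\frac{10}{31} + \frac{67}{55}\right)\right) + 78}{11162 - 12328} - 1359 = \frac{\left(-85 - \frac{2627}{1705}\right) + 78}{-1166} - 1359 = \left(\left(-85 - \frac{2627}{1705}\right) + 78\right) \left(- \frac{1}{1166}\right) - 1359 = \left(- \frac{147552}{1705} + 78\right) \left(- \frac{1}{1166}\right) - 1359 = \left(- \frac{14562}{1705}\right) \left(- \frac{1}{1166}\right) - 1359 = \frac{7281}{994015} - 1359 = - \frac{1350859104}{994015}$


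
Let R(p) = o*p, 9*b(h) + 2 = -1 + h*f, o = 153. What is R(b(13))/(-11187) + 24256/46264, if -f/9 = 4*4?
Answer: 72750703/21564807 ≈ 3.3736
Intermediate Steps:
f = -144 (f = -36*4 = -9*16 = -144)
b(h) = -1/3 - 16*h (b(h) = -2/9 + (-1 + h*(-144))/9 = -2/9 + (-1 - 144*h)/9 = -2/9 + (-1/9 - 16*h) = -1/3 - 16*h)
R(p) = 153*p
R(b(13))/(-11187) + 24256/46264 = (153*(-1/3 - 16*13))/(-11187) + 24256/46264 = (153*(-1/3 - 208))*(-1/11187) + 24256*(1/46264) = (153*(-625/3))*(-1/11187) + 3032/5783 = -31875*(-1/11187) + 3032/5783 = 10625/3729 + 3032/5783 = 72750703/21564807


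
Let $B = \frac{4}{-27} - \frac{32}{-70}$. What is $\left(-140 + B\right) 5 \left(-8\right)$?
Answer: $\frac{1056064}{189} \approx 5587.6$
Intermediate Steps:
$B = \frac{292}{945}$ ($B = 4 \left(- \frac{1}{27}\right) - - \frac{16}{35} = - \frac{4}{27} + \frac{16}{35} = \frac{292}{945} \approx 0.30899$)
$\left(-140 + B\right) 5 \left(-8\right) = \left(-140 + \frac{292}{945}\right) 5 \left(-8\right) = \left(- \frac{132008}{945}\right) \left(-40\right) = \frac{1056064}{189}$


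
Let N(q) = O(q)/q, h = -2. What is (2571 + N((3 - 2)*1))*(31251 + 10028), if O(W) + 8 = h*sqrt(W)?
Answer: 105715519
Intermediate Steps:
O(W) = -8 - 2*sqrt(W)
N(q) = (-8 - 2*sqrt(q))/q
(2571 + N((3 - 2)*1))*(31251 + 10028) = (2571 + 2*(-4 - sqrt((3 - 2)*1))/(((3 - 2)*1)))*(31251 + 10028) = (2571 + 2*(-4 - sqrt(1*1))/((1*1)))*41279 = (2571 + 2*(-4 - sqrt(1))/1)*41279 = (2571 + 2*1*(-4 - 1*1))*41279 = (2571 + 2*1*(-4 - 1))*41279 = (2571 + 2*1*(-5))*41279 = (2571 - 10)*41279 = 2561*41279 = 105715519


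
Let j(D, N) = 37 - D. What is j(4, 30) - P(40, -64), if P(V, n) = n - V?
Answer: 137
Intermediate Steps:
j(4, 30) - P(40, -64) = (37 - 1*4) - (-64 - 1*40) = (37 - 4) - (-64 - 40) = 33 - 1*(-104) = 33 + 104 = 137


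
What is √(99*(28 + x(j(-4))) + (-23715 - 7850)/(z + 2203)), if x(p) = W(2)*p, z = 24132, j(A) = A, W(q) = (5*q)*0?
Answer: √76865602537/5267 ≈ 52.638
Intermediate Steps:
W(q) = 0
x(p) = 0 (x(p) = 0*p = 0)
√(99*(28 + x(j(-4))) + (-23715 - 7850)/(z + 2203)) = √(99*(28 + 0) + (-23715 - 7850)/(24132 + 2203)) = √(99*28 - 31565/26335) = √(2772 - 31565*1/26335) = √(2772 - 6313/5267) = √(14593811/5267) = √76865602537/5267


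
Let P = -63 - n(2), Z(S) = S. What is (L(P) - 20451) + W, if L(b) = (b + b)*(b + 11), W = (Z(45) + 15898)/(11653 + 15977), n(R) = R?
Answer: -371082587/27630 ≈ -13430.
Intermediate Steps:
P = -65 (P = -63 - 1*2 = -63 - 2 = -65)
W = 15943/27630 (W = (45 + 15898)/(11653 + 15977) = 15943/27630 ≈ 0.57702)
L(b) = 2*b*(11 + b) (L(b) = (2*b)*(11 + b) = 2*b*(11 + b))
(L(P) - 20451) + W = (2*(-65)*(11 - 65) - 20451) + 15943/27630 = (2*(-65)*(-54) - 20451) + 15943/27630 = (7020 - 20451) + 15943/27630 = -13431 + 15943/27630 = -371082587/27630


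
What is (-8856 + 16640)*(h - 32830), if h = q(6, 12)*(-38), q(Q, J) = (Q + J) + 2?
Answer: -261464560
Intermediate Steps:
q(Q, J) = 2 + J + Q (q(Q, J) = (J + Q) + 2 = 2 + J + Q)
h = -760 (h = (2 + 12 + 6)*(-38) = 20*(-38) = -760)
(-8856 + 16640)*(h - 32830) = (-8856 + 16640)*(-760 - 32830) = 7784*(-33590) = -261464560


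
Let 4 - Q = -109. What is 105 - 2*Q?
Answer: -121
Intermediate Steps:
Q = 113 (Q = 4 - 1*(-109) = 4 + 109 = 113)
105 - 2*Q = 105 - 2*113 = 105 - 226 = -121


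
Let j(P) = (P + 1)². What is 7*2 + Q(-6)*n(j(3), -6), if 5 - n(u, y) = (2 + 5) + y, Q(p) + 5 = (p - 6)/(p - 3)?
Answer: -⅔ ≈ -0.66667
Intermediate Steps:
j(P) = (1 + P)²
Q(p) = -5 + (-6 + p)/(-3 + p) (Q(p) = -5 + (p - 6)/(p - 3) = -5 + (-6 + p)/(-3 + p))
n(u, y) = -2 - y (n(u, y) = 5 - ((2 + 5) + y) = 5 - (7 + y) = 5 + (-7 - y) = -2 - y)
7*2 + Q(-6)*n(j(3), -6) = 7*2 + ((9 - 4*(-6))/(-3 - 6))*(-2 - 1*(-6)) = 14 + ((9 + 24)/(-9))*(-2 + 6) = 14 - ⅑*33*4 = 14 - 11/3*4 = 14 - 44/3 = -⅔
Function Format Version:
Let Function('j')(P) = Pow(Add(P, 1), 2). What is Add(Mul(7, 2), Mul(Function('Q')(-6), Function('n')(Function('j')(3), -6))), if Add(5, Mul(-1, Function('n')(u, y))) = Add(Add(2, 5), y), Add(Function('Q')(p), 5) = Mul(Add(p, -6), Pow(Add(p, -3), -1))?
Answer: Rational(-2, 3) ≈ -0.66667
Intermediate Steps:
Function('j')(P) = Pow(Add(1, P), 2)
Function('Q')(p) = Add(-5, Mul(Pow(Add(-3, p), -1), Add(-6, p))) (Function('Q')(p) = Add(-5, Mul(Add(p, -6), Pow(Add(p, -3), -1))) = Add(-5, Mul(Add(-6, p), Pow(Add(-3, p), -1))) = Add(-5, Mul(Pow(Add(-3, p), -1), Add(-6, p))))
Function('n')(u, y) = Add(-2, Mul(-1, y)) (Function('n')(u, y) = Add(5, Mul(-1, Add(Add(2, 5), y))) = Add(5, Mul(-1, Add(7, y))) = Add(5, Add(-7, Mul(-1, y))) = Add(-2, Mul(-1, y)))
Add(Mul(7, 2), Mul(Function('Q')(-6), Function('n')(Function('j')(3), -6))) = Add(Mul(7, 2), Mul(Mul(Pow(Add(-3, -6), -1), Add(9, Mul(-4, -6))), Add(-2, Mul(-1, -6)))) = Add(14, Mul(Mul(Pow(-9, -1), Add(9, 24)), Add(-2, 6))) = Add(14, Mul(Mul(Rational(-1, 9), 33), 4)) = Add(14, Mul(Rational(-11, 3), 4)) = Add(14, Rational(-44, 3)) = Rational(-2, 3)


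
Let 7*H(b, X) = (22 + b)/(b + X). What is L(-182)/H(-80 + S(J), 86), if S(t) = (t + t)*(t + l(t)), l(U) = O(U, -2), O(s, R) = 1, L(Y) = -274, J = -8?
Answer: -113162/27 ≈ -4191.2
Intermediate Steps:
l(U) = 1
S(t) = 2*t*(1 + t) (S(t) = (t + t)*(t + 1) = (2*t)*(1 + t) = 2*t*(1 + t))
H(b, X) = (22 + b)/(7*(X + b)) (H(b, X) = ((22 + b)/(b + X))/7 = ((22 + b)/(X + b))/7 = (22 + b)/(7*(X + b)))
L(-182)/H(-80 + S(J), 86) = -274*7*(86 + (-80 + 2*(-8)*(1 - 8)))/(22 + (-80 + 2*(-8)*(1 - 8))) = -274*7*(86 + (-80 + 2*(-8)*(-7)))/(22 + (-80 + 2*(-8)*(-7))) = -274*7*(86 + (-80 + 112))/(22 + (-80 + 112)) = -274*7*(86 + 32)/(22 + 32) = -274/((1/7)*54/118) = -274/((1/7)*(1/118)*54) = -274/27/413 = -274*413/27 = -113162/27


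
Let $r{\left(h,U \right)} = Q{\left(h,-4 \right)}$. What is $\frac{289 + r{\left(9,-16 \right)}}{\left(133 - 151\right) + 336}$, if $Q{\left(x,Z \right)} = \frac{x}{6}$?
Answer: $\frac{581}{636} \approx 0.91352$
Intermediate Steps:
$Q{\left(x,Z \right)} = \frac{x}{6}$ ($Q{\left(x,Z \right)} = x \frac{1}{6} = \frac{x}{6}$)
$r{\left(h,U \right)} = \frac{h}{6}$
$\frac{289 + r{\left(9,-16 \right)}}{\left(133 - 151\right) + 336} = \frac{289 + \frac{1}{6} \cdot 9}{\left(133 - 151\right) + 336} = \frac{289 + \frac{3}{2}}{-18 + 336} = \frac{581}{2 \cdot 318} = \frac{581}{2} \cdot \frac{1}{318} = \frac{581}{636}$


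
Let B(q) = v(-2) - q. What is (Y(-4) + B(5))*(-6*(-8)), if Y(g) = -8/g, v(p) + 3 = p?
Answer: -384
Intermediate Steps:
v(p) = -3 + p
B(q) = -5 - q (B(q) = (-3 - 2) - q = -5 - q)
(Y(-4) + B(5))*(-6*(-8)) = (-8/(-4) + (-5 - 1*5))*(-6*(-8)) = (-8*(-¼) + (-5 - 5))*48 = (2 - 10)*48 = -8*48 = -384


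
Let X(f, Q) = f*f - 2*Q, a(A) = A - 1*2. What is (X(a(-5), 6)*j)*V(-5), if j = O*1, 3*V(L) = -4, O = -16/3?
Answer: 2368/9 ≈ 263.11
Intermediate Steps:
O = -16/3 (O = -16*⅓ = -16/3 ≈ -5.3333)
V(L) = -4/3 (V(L) = (⅓)*(-4) = -4/3)
a(A) = -2 + A (a(A) = A - 2 = -2 + A)
X(f, Q) = f² - 2*Q
j = -16/3 (j = -16/3*1 = -16/3 ≈ -5.3333)
(X(a(-5), 6)*j)*V(-5) = (((-2 - 5)² - 2*6)*(-16/3))*(-4/3) = (((-7)² - 12)*(-16/3))*(-4/3) = ((49 - 12)*(-16/3))*(-4/3) = (37*(-16/3))*(-4/3) = -592/3*(-4/3) = 2368/9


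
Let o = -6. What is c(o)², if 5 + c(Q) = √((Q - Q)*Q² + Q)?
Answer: (5 - I*√6)² ≈ 19.0 - 24.495*I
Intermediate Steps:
c(Q) = -5 + √Q (c(Q) = -5 + √((Q - Q)*Q² + Q) = -5 + √(0*Q² + Q) = -5 + √(0 + Q) = -5 + √Q)
c(o)² = (-5 + √(-6))² = (-5 + I*√6)²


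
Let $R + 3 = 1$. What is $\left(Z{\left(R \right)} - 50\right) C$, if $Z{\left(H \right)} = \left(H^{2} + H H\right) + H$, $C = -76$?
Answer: $3344$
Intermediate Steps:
$R = -2$ ($R = -3 + 1 = -2$)
$Z{\left(H \right)} = H + 2 H^{2}$ ($Z{\left(H \right)} = \left(H^{2} + H^{2}\right) + H = 2 H^{2} + H = H + 2 H^{2}$)
$\left(Z{\left(R \right)} - 50\right) C = \left(- 2 \left(1 + 2 \left(-2\right)\right) - 50\right) \left(-76\right) = \left(- 2 \left(1 - 4\right) - 50\right) \left(-76\right) = \left(\left(-2\right) \left(-3\right) - 50\right) \left(-76\right) = \left(6 - 50\right) \left(-76\right) = \left(-44\right) \left(-76\right) = 3344$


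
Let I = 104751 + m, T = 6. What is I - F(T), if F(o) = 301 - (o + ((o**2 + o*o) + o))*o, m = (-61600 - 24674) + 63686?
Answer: 82366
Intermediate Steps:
m = -22588 (m = -86274 + 63686 = -22588)
F(o) = 301 - o*(2*o + 2*o**2) (F(o) = 301 - (o + ((o**2 + o**2) + o))*o = 301 - (o + (2*o**2 + o))*o = 301 - (o + (o + 2*o**2))*o = 301 - (2*o + 2*o**2)*o = 301 - o*(2*o + 2*o**2))
I = 82163 (I = 104751 - 22588 = 82163)
I - F(T) = 82163 - (301 - 2*6**2 - 2*6**3) = 82163 - (301 - 2*36 - 2*216) = 82163 - (301 - 72 - 432) = 82163 - 1*(-203) = 82163 + 203 = 82366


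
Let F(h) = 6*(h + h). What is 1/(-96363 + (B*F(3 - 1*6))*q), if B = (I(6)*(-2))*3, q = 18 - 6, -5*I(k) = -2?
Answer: -5/476631 ≈ -1.0490e-5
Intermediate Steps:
F(h) = 12*h (F(h) = 6*(2*h) = 12*h)
I(k) = ⅖ (I(k) = -⅕*(-2) = ⅖)
q = 12
B = -12/5 (B = ((⅖)*(-2))*3 = -⅘*3 = -12/5 ≈ -2.4000)
1/(-96363 + (B*F(3 - 1*6))*q) = 1/(-96363 - 144*(3 - 1*6)/5*12) = 1/(-96363 - 144*(3 - 6)/5*12) = 1/(-96363 - 144*(-3)/5*12) = 1/(-96363 - 12/5*(-36)*12) = 1/(-96363 + (432/5)*12) = 1/(-96363 + 5184/5) = 1/(-476631/5) = -5/476631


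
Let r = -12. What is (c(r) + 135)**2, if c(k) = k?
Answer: 15129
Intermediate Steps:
(c(r) + 135)**2 = (-12 + 135)**2 = 123**2 = 15129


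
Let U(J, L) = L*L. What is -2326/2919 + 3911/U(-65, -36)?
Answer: 2800571/1261008 ≈ 2.2209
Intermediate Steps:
U(J, L) = L**2
-2326/2919 + 3911/U(-65, -36) = -2326/2919 + 3911/((-36)**2) = -2326*1/2919 + 3911/1296 = -2326/2919 + 3911*(1/1296) = -2326/2919 + 3911/1296 = 2800571/1261008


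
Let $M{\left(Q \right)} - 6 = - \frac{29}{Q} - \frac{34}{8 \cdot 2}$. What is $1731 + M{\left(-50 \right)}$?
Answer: $\frac{347091}{200} \approx 1735.5$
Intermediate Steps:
$M{\left(Q \right)} = \frac{31}{8} - \frac{29}{Q}$ ($M{\left(Q \right)} = 6 - \left(\frac{17}{8} + \frac{29}{Q}\right) = \frac{31}{8} - \frac{29}{Q}$)
$1731 + M{\left(-50 \right)} = 1731 + \left(\frac{31}{8} - \frac{29}{-50}\right) = 1731 + \left(\frac{31}{8} - - \frac{29}{50}\right) = 1731 + \left(\frac{31}{8} + \frac{29}{50}\right) = 1731 + \frac{891}{200} = \frac{347091}{200}$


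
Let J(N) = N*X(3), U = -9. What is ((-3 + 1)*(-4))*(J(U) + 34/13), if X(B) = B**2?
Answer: -8152/13 ≈ -627.08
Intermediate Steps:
J(N) = 9*N (J(N) = N*3**2 = N*9 = 9*N)
((-3 + 1)*(-4))*(J(U) + 34/13) = ((-3 + 1)*(-4))*(9*(-9) + 34/13) = (-2*(-4))*(-81 + 34*(1/13)) = 8*(-81 + 34/13) = 8*(-1019/13) = -8152/13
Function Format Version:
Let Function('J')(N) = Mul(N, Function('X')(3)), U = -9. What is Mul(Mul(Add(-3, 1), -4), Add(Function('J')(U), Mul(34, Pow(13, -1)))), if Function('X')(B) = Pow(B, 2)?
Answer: Rational(-8152, 13) ≈ -627.08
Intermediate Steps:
Function('J')(N) = Mul(9, N) (Function('J')(N) = Mul(N, Pow(3, 2)) = Mul(N, 9) = Mul(9, N))
Mul(Mul(Add(-3, 1), -4), Add(Function('J')(U), Mul(34, Pow(13, -1)))) = Mul(Mul(Add(-3, 1), -4), Add(Mul(9, -9), Mul(34, Pow(13, -1)))) = Mul(Mul(-2, -4), Add(-81, Mul(34, Rational(1, 13)))) = Mul(8, Add(-81, Rational(34, 13))) = Mul(8, Rational(-1019, 13)) = Rational(-8152, 13)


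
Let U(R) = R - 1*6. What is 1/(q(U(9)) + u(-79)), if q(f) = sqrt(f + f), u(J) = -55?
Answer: -55/3019 - sqrt(6)/3019 ≈ -0.019029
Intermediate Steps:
U(R) = -6 + R (U(R) = R - 6 = -6 + R)
q(f) = sqrt(2)*sqrt(f) (q(f) = sqrt(2*f) = sqrt(2)*sqrt(f))
1/(q(U(9)) + u(-79)) = 1/(sqrt(2)*sqrt(-6 + 9) - 55) = 1/(sqrt(2)*sqrt(3) - 55) = 1/(sqrt(6) - 55) = 1/(-55 + sqrt(6))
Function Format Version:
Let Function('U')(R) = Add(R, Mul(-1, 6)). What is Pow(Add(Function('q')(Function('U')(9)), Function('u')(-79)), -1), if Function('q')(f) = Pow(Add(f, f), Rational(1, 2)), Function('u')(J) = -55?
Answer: Add(Rational(-55, 3019), Mul(Rational(-1, 3019), Pow(6, Rational(1, 2)))) ≈ -0.019029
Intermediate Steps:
Function('U')(R) = Add(-6, R) (Function('U')(R) = Add(R, -6) = Add(-6, R))
Function('q')(f) = Mul(Pow(2, Rational(1, 2)), Pow(f, Rational(1, 2))) (Function('q')(f) = Pow(Mul(2, f), Rational(1, 2)) = Mul(Pow(2, Rational(1, 2)), Pow(f, Rational(1, 2))))
Pow(Add(Function('q')(Function('U')(9)), Function('u')(-79)), -1) = Pow(Add(Mul(Pow(2, Rational(1, 2)), Pow(Add(-6, 9), Rational(1, 2))), -55), -1) = Pow(Add(Mul(Pow(2, Rational(1, 2)), Pow(3, Rational(1, 2))), -55), -1) = Pow(Add(Pow(6, Rational(1, 2)), -55), -1) = Pow(Add(-55, Pow(6, Rational(1, 2))), -1)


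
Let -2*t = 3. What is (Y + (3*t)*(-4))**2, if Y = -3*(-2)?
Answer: 576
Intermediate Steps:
t = -3/2 (t = -1/2*3 = -3/2 ≈ -1.5000)
Y = 6
(Y + (3*t)*(-4))**2 = (6 + (3*(-3/2))*(-4))**2 = (6 - 9/2*(-4))**2 = (6 + 18)**2 = 24**2 = 576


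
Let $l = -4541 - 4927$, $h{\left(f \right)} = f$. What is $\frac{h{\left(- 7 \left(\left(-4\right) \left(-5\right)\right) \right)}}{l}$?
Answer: $\frac{35}{2367} \approx 0.014787$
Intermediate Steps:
$l = -9468$ ($l = -4541 - 4927 = -9468$)
$\frac{h{\left(- 7 \left(\left(-4\right) \left(-5\right)\right) \right)}}{l} = \frac{\left(-7\right) \left(\left(-4\right) \left(-5\right)\right)}{-9468} = \left(-7\right) 20 \left(- \frac{1}{9468}\right) = \left(-140\right) \left(- \frac{1}{9468}\right) = \frac{35}{2367}$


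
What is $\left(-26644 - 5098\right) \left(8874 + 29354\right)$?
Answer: $-1213433176$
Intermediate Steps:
$\left(-26644 - 5098\right) \left(8874 + 29354\right) = \left(-31742\right) 38228 = -1213433176$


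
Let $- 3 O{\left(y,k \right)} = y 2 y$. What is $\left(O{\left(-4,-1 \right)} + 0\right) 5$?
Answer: $- \frac{160}{3} \approx -53.333$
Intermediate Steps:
$O{\left(y,k \right)} = - \frac{2 y^{2}}{3}$ ($O{\left(y,k \right)} = - \frac{y 2 y}{3} = - \frac{2 y y}{3} = - \frac{2 y^{2}}{3}$)
$\left(O{\left(-4,-1 \right)} + 0\right) 5 = \left(- \frac{2 \left(-4\right)^{2}}{3} + 0\right) 5 = \left(\left(- \frac{2}{3}\right) 16 + 0\right) 5 = \left(- \frac{32}{3} + 0\right) 5 = \left(- \frac{32}{3}\right) 5 = - \frac{160}{3}$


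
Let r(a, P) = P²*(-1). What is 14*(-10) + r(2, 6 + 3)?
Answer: -221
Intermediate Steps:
r(a, P) = -P²
14*(-10) + r(2, 6 + 3) = 14*(-10) - (6 + 3)² = -140 - 1*9² = -140 - 1*81 = -140 - 81 = -221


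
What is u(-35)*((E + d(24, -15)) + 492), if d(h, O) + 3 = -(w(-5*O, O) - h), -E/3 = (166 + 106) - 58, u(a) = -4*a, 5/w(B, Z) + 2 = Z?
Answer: -306320/17 ≈ -18019.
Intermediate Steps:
w(B, Z) = 5/(-2 + Z)
E = -642 (E = -3*((166 + 106) - 58) = -3*(272 - 58) = -3*214 = -642)
d(h, O) = -3 + h - 5/(-2 + O) (d(h, O) = -3 - (5/(-2 + O) - h) = -3 - (-h + 5/(-2 + O)) = -3 + (h - 5/(-2 + O)) = -3 + h - 5/(-2 + O))
u(-35)*((E + d(24, -15)) + 492) = (-4*(-35))*((-642 + (-5 + (-3 + 24)*(-2 - 15))/(-2 - 15)) + 492) = 140*((-642 + (-5 + 21*(-17))/(-17)) + 492) = 140*((-642 - (-5 - 357)/17) + 492) = 140*((-642 - 1/17*(-362)) + 492) = 140*((-642 + 362/17) + 492) = 140*(-10552/17 + 492) = 140*(-2188/17) = -306320/17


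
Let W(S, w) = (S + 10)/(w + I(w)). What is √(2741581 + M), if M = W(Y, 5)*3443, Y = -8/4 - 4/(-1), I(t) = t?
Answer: √68642815/5 ≈ 1657.0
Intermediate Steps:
Y = 2 (Y = -8*¼ - 4*(-1) = -2 + 4 = 2)
W(S, w) = (10 + S)/(2*w) (W(S, w) = (S + 10)/(w + w) = (10 + S)/((2*w)) = (10 + S)*(1/(2*w)) = (10 + S)/(2*w))
M = 20658/5 (M = ((½)*(10 + 2)/5)*3443 = ((½)*(⅕)*12)*3443 = (6/5)*3443 = 20658/5 ≈ 4131.6)
√(2741581 + M) = √(2741581 + 20658/5) = √(13728563/5) = √68642815/5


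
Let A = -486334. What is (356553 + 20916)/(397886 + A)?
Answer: -377469/88448 ≈ -4.2677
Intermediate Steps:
(356553 + 20916)/(397886 + A) = (356553 + 20916)/(397886 - 486334) = 377469/(-88448) = 377469*(-1/88448) = -377469/88448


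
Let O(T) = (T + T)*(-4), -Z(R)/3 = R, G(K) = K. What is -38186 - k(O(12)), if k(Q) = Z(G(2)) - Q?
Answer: -38276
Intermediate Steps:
Z(R) = -3*R
O(T) = -8*T (O(T) = (2*T)*(-4) = -8*T)
k(Q) = -6 - Q (k(Q) = -3*2 - Q = -6 - Q)
-38186 - k(O(12)) = -38186 - (-6 - (-8)*12) = -38186 - (-6 - 1*(-96)) = -38186 - (-6 + 96) = -38186 - 1*90 = -38186 - 90 = -38276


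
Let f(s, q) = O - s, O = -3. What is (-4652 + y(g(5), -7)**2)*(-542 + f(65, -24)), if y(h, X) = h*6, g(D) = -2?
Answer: 2749880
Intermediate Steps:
y(h, X) = 6*h
f(s, q) = -3 - s
(-4652 + y(g(5), -7)**2)*(-542 + f(65, -24)) = (-4652 + (6*(-2))**2)*(-542 + (-3 - 1*65)) = (-4652 + (-12)**2)*(-542 + (-3 - 65)) = (-4652 + 144)*(-542 - 68) = -4508*(-610) = 2749880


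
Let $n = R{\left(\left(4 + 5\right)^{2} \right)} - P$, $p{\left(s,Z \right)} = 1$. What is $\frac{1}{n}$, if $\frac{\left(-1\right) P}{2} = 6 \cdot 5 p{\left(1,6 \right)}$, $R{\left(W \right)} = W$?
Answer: $\frac{1}{141} \approx 0.0070922$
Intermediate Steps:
$P = -60$ ($P = - 2 \cdot 6 \cdot 5 \cdot 1 = - 2 \cdot 30 \cdot 1 = \left(-2\right) 30 = -60$)
$n = 141$ ($n = \left(4 + 5\right)^{2} - -60 = 9^{2} + 60 = 81 + 60 = 141$)
$\frac{1}{n} = \frac{1}{141}$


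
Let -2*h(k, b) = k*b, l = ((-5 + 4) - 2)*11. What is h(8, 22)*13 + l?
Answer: -1177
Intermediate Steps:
l = -33 (l = (-1 - 2)*11 = -3*11 = -33)
h(k, b) = -b*k/2 (h(k, b) = -k*b/2 = -b*k/2)
h(8, 22)*13 + l = -½*22*8*13 - 33 = -88*13 - 33 = -1144 - 33 = -1177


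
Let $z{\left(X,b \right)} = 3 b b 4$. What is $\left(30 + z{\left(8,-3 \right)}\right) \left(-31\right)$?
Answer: $-4278$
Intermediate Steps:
$z{\left(X,b \right)} = 12 b^{2}$ ($z{\left(X,b \right)} = 3 b^{2} \cdot 4 = 12 b^{2}$)
$\left(30 + z{\left(8,-3 \right)}\right) \left(-31\right) = \left(30 + 12 \left(-3\right)^{2}\right) \left(-31\right) = \left(30 + 12 \cdot 9\right) \left(-31\right) = \left(30 + 108\right) \left(-31\right) = 138 \left(-31\right) = -4278$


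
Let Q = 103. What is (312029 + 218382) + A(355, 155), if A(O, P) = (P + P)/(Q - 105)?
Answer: 530256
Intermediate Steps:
A(O, P) = -P (A(O, P) = (P + P)/(103 - 105) = (2*P)/(-2) = (2*P)*(-½) = -P)
(312029 + 218382) + A(355, 155) = (312029 + 218382) - 1*155 = 530411 - 155 = 530256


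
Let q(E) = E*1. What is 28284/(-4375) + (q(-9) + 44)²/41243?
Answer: -1161157637/180438125 ≈ -6.4352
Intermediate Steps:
q(E) = E
28284/(-4375) + (q(-9) + 44)²/41243 = 28284/(-4375) + (-9 + 44)²/41243 = 28284*(-1/4375) + 35²*(1/41243) = -28284/4375 + 1225*(1/41243) = -28284/4375 + 1225/41243 = -1161157637/180438125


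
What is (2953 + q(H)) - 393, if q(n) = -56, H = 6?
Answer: 2504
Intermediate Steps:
(2953 + q(H)) - 393 = (2953 - 56) - 393 = 2897 - 393 = 2504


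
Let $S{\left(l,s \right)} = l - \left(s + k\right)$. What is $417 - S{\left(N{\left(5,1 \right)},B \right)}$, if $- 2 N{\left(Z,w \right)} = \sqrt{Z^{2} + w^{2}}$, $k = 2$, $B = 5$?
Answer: $424 + \frac{\sqrt{26}}{2} \approx 426.55$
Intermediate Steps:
$N{\left(Z,w \right)} = - \frac{\sqrt{Z^{2} + w^{2}}}{2}$
$S{\left(l,s \right)} = -2 + l - s$ ($S{\left(l,s \right)} = l - \left(s + 2\right) = l - \left(2 + s\right) = -2 + l - s$)
$417 - S{\left(N{\left(5,1 \right)},B \right)} = 417 - \left(-2 - \frac{\sqrt{5^{2} + 1^{2}}}{2} - 5\right) = 417 - \left(-2 - \frac{\sqrt{25 + 1}}{2} - 5\right) = 417 - \left(-2 - \frac{\sqrt{26}}{2} - 5\right) = 417 - \left(-7 - \frac{\sqrt{26}}{2}\right) = 417 + \left(7 + \frac{\sqrt{26}}{2}\right) = 424 + \frac{\sqrt{26}}{2}$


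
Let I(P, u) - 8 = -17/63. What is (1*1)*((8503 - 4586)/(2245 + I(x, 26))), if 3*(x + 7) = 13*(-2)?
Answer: 246771/141922 ≈ 1.7388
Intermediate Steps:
x = -47/3 (x = -7 + (13*(-2))/3 = -7 + (1/3)*(-26) = -7 - 26/3 = -47/3 ≈ -15.667)
I(P, u) = 487/63 (I(P, u) = 8 - 17/63 = 487/63)
(1*1)*((8503 - 4586)/(2245 + I(x, 26))) = (1*1)*((8503 - 4586)/(2245 + 487/63)) = 1*(3917/(141922/63)) = 1*(3917*(63/141922)) = 1*(246771/141922) = 246771/141922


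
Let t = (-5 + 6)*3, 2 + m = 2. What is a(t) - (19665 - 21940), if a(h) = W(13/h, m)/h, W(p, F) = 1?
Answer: 6826/3 ≈ 2275.3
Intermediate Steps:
m = 0 (m = -2 + 2 = 0)
t = 3 (t = 1*3 = 3)
a(h) = 1/h
a(t) - (19665 - 21940) = 1/3 - (19665 - 21940) = ⅓ - 1*(-2275) = ⅓ + 2275 = 6826/3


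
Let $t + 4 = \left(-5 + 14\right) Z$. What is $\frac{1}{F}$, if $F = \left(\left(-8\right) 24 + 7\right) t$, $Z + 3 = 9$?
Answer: $- \frac{1}{9250} \approx -0.00010811$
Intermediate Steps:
$Z = 6$ ($Z = -3 + 9 = 6$)
$t = 50$ ($t = -4 + \left(-5 + 14\right) 6 = -4 + 9 \cdot 6 = -4 + 54 = 50$)
$F = -9250$ ($F = \left(\left(-8\right) 24 + 7\right) 50 = \left(-192 + 7\right) 50 = \left(-185\right) 50 = -9250$)
$\frac{1}{F} = \frac{1}{-9250} = - \frac{1}{9250}$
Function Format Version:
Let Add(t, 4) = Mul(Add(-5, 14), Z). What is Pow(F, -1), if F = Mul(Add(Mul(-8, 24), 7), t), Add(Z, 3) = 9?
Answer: Rational(-1, 9250) ≈ -0.00010811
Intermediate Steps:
Z = 6 (Z = Add(-3, 9) = 6)
t = 50 (t = Add(-4, Mul(Add(-5, 14), 6)) = Add(-4, Mul(9, 6)) = Add(-4, 54) = 50)
F = -9250 (F = Mul(Add(Mul(-8, 24), 7), 50) = Mul(Add(-192, 7), 50) = Mul(-185, 50) = -9250)
Pow(F, -1) = Pow(-9250, -1) = Rational(-1, 9250)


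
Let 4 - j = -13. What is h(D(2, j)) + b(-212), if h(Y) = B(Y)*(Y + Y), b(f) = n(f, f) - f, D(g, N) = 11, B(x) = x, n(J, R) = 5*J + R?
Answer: -818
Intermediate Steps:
n(J, R) = R + 5*J
j = 17 (j = 4 - 1*(-13) = 4 + 13 = 17)
b(f) = 5*f (b(f) = (f + 5*f) - f = 6*f - f = 5*f)
h(Y) = 2*Y² (h(Y) = Y*(Y + Y) = Y*(2*Y) = 2*Y²)
h(D(2, j)) + b(-212) = 2*11² + 5*(-212) = 2*121 - 1060 = 242 - 1060 = -818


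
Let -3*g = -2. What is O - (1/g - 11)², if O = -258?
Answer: -1393/4 ≈ -348.25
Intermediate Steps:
g = ⅔ (g = -⅓*(-2) = ⅔ ≈ 0.66667)
O - (1/g - 11)² = -258 - (1/(⅔) - 11)² = -258 - (3/2 - 11)² = -258 - (-19/2)² = -258 - 1*361/4 = -258 - 361/4 = -1393/4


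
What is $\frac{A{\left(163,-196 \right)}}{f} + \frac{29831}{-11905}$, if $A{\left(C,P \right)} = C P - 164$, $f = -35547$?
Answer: $- \frac{226036399}{141062345} \approx -1.6024$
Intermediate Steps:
$A{\left(C,P \right)} = -164 + C P$
$\frac{A{\left(163,-196 \right)}}{f} + \frac{29831}{-11905} = \frac{-164 + 163 \left(-196\right)}{-35547} + \frac{29831}{-11905} = \left(-164 - 31948\right) \left(- \frac{1}{35547}\right) + 29831 \left(- \frac{1}{11905}\right) = \left(-32112\right) \left(- \frac{1}{35547}\right) - \frac{29831}{11905} = \frac{10704}{11849} - \frac{29831}{11905} = - \frac{226036399}{141062345}$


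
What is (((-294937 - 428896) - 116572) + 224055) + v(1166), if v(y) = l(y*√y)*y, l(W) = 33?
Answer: -577872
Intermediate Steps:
v(y) = 33*y
(((-294937 - 428896) - 116572) + 224055) + v(1166) = (((-294937 - 428896) - 116572) + 224055) + 33*1166 = ((-723833 - 116572) + 224055) + 38478 = (-840405 + 224055) + 38478 = -616350 + 38478 = -577872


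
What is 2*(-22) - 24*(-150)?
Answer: 3556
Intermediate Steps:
2*(-22) - 24*(-150) = -44 + 3600 = 3556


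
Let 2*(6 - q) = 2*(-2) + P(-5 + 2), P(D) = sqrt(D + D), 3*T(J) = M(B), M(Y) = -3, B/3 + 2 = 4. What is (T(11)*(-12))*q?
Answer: 96 - 6*I*sqrt(6) ≈ 96.0 - 14.697*I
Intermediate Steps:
B = 6 (B = -6 + 3*4 = -6 + 12 = 6)
T(J) = -1 (T(J) = (1/3)*(-3) = -1)
P(D) = sqrt(2)*sqrt(D) (P(D) = sqrt(2*D) = sqrt(2)*sqrt(D))
q = 8 - I*sqrt(6)/2 (q = 6 - (2*(-2) + sqrt(2)*sqrt(-5 + 2))/2 = 6 - (-4 + sqrt(2)*sqrt(-3))/2 = 6 - (-4 + sqrt(2)*(I*sqrt(3)))/2 = 6 - (-4 + I*sqrt(6))/2 = 6 + (2 - I*sqrt(6)/2) = 8 - I*sqrt(6)/2 ≈ 8.0 - 1.2247*I)
(T(11)*(-12))*q = (-1*(-12))*(8 - I*sqrt(6)/2) = 12*(8 - I*sqrt(6)/2) = 96 - 6*I*sqrt(6)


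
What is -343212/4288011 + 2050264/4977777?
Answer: 48184501940/145202466201 ≈ 0.33184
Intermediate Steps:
-343212/4288011 + 2050264/4977777 = -343212*1/4288011 + 2050264*(1/4977777) = -114404/1429337 + 2050264/4977777 = 48184501940/145202466201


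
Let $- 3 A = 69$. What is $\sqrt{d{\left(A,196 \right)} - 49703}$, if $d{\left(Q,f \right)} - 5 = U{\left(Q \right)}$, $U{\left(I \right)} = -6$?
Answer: $2 i \sqrt{12426} \approx 222.94 i$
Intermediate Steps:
$A = -23$ ($A = \left(- \frac{1}{3}\right) 69 = -23$)
$d{\left(Q,f \right)} = -1$ ($d{\left(Q,f \right)} = 5 - 6 = -1$)
$\sqrt{d{\left(A,196 \right)} - 49703} = \sqrt{-1 - 49703} = \sqrt{-49704} = 2 i \sqrt{12426}$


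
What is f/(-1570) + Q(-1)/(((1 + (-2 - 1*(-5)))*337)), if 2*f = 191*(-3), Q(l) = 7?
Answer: 49649/264545 ≈ 0.18768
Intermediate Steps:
f = -573/2 (f = (191*(-3))/2 = (½)*(-573) = -573/2 ≈ -286.50)
f/(-1570) + Q(-1)/(((1 + (-2 - 1*(-5)))*337)) = -573/2/(-1570) + 7/(((1 + (-2 - 1*(-5)))*337)) = -573/2*(-1/1570) + 7/(((1 + (-2 + 5))*337)) = 573/3140 + 7/(((1 + 3)*337)) = 573/3140 + 7/((4*337)) = 573/3140 + 7/1348 = 49649/264545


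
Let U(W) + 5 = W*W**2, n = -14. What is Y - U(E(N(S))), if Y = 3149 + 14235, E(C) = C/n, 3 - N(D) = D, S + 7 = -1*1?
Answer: 47716747/2744 ≈ 17390.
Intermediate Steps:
S = -8 (S = -7 - 1*1 = -7 - 1 = -8)
N(D) = 3 - D
E(C) = -C/14 (E(C) = C/(-14) = C*(-1/14) = -C/14)
U(W) = -5 + W**3 (U(W) = -5 + W*W**2 = -5 + W**3)
Y = 17384
Y - U(E(N(S))) = 17384 - (-5 + (-(3 - 1*(-8))/14)**3) = 17384 - (-5 + (-(3 + 8)/14)**3) = 17384 - (-5 + (-1/14*11)**3) = 17384 - (-5 + (-11/14)**3) = 17384 - (-5 - 1331/2744) = 17384 - 1*(-15051/2744) = 17384 + 15051/2744 = 47716747/2744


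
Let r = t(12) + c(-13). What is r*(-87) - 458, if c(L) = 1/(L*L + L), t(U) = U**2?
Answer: -675301/52 ≈ -12987.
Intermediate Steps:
c(L) = 1/(L + L**2) (c(L) = 1/(L**2 + L) = 1/(L + L**2))
r = 22465/156 (r = 12**2 + 1/((-13)*(1 - 13)) = 144 - 1/13/(-12) = 144 - 1/13*(-1/12) = 144 + 1/156 = 22465/156 ≈ 144.01)
r*(-87) - 458 = (22465/156)*(-87) - 458 = -651485/52 - 458 = -675301/52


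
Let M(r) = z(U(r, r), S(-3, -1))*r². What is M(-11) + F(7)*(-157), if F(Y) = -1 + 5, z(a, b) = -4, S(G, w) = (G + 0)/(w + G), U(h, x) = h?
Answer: -1112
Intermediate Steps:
S(G, w) = G/(G + w)
M(r) = -4*r²
F(Y) = 4
M(-11) + F(7)*(-157) = -4*(-11)² + 4*(-157) = -4*121 - 628 = -484 - 628 = -1112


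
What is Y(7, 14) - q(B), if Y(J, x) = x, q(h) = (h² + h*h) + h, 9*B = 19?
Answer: 241/81 ≈ 2.9753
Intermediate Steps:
B = 19/9 (B = (⅑)*19 = 19/9 ≈ 2.1111)
q(h) = h + 2*h² (q(h) = (h² + h²) + h = 2*h² + h = h + 2*h²)
Y(7, 14) - q(B) = 14 - 19*(1 + 2*(19/9))/9 = 14 - 19*(1 + 38/9)/9 = 14 - 19*47/(9*9) = 14 - 1*893/81 = 14 - 893/81 = 241/81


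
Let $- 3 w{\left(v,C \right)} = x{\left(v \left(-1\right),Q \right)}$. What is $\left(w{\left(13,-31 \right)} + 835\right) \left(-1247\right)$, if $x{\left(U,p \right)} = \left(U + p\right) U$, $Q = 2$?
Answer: $- \frac{2945414}{3} \approx -9.8181 \cdot 10^{5}$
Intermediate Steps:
$x{\left(U,p \right)} = U \left(U + p\right)$
$w{\left(v,C \right)} = \frac{v \left(2 - v\right)}{3}$ ($w{\left(v,C \right)} = - \frac{v \left(-1\right) \left(v \left(-1\right) + 2\right)}{3} = - \frac{- v \left(- v + 2\right)}{3} = - \frac{- v \left(2 - v\right)}{3} = - \frac{\left(-1\right) v \left(2 - v\right)}{3} = \frac{v \left(2 - v\right)}{3}$)
$\left(w{\left(13,-31 \right)} + 835\right) \left(-1247\right) = \left(\frac{1}{3} \cdot 13 \left(2 - 13\right) + 835\right) \left(-1247\right) = \left(\frac{1}{3} \cdot 13 \left(-11\right) + 835\right) \left(-1247\right) = \left(- \frac{143}{3} + 835\right) \left(-1247\right) = \frac{2362}{3} \left(-1247\right) = - \frac{2945414}{3}$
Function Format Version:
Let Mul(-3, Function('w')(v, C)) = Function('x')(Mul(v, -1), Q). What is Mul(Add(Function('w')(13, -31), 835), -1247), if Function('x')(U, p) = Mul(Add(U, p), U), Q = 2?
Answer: Rational(-2945414, 3) ≈ -9.8181e+5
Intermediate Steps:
Function('x')(U, p) = Mul(U, Add(U, p))
Function('w')(v, C) = Mul(Rational(1, 3), v, Add(2, Mul(-1, v))) (Function('w')(v, C) = Mul(Rational(-1, 3), Mul(Mul(v, -1), Add(Mul(v, -1), 2))) = Mul(Rational(-1, 3), Mul(Mul(-1, v), Add(Mul(-1, v), 2))) = Mul(Rational(-1, 3), Mul(Mul(-1, v), Add(2, Mul(-1, v)))) = Mul(Rational(-1, 3), Mul(-1, v, Add(2, Mul(-1, v)))) = Mul(Rational(1, 3), v, Add(2, Mul(-1, v))))
Mul(Add(Function('w')(13, -31), 835), -1247) = Mul(Add(Mul(Rational(1, 3), 13, Add(2, Mul(-1, 13))), 835), -1247) = Mul(Add(Mul(Rational(1, 3), 13, Add(2, -13)), 835), -1247) = Mul(Add(Mul(Rational(1, 3), 13, -11), 835), -1247) = Mul(Add(Rational(-143, 3), 835), -1247) = Mul(Rational(2362, 3), -1247) = Rational(-2945414, 3)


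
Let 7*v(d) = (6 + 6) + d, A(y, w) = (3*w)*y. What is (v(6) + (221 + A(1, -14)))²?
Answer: 1615441/49 ≈ 32968.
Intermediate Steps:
A(y, w) = 3*w*y
v(d) = 12/7 + d/7 (v(d) = ((6 + 6) + d)/7 = (12 + d)/7 = 12/7 + d/7)
(v(6) + (221 + A(1, -14)))² = ((12/7 + (⅐)*6) + (221 + 3*(-14)*1))² = ((12/7 + 6/7) + (221 - 42))² = (18/7 + 179)² = (1271/7)² = 1615441/49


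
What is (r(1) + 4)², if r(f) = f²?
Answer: 25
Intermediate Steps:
(r(1) + 4)² = (1² + 4)² = (1 + 4)² = 5² = 25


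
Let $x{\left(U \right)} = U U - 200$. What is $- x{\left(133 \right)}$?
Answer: $-17489$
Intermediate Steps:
$x{\left(U \right)} = -200 + U^{2}$ ($x{\left(U \right)} = U^{2} - 200 = -200 + U^{2}$)
$- x{\left(133 \right)} = - (-200 + 133^{2}) = - (-200 + 17689) = \left(-1\right) 17489 = -17489$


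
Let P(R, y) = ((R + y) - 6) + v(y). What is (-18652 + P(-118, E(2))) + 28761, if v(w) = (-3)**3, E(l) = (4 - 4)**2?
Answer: 9958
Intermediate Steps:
E(l) = 0 (E(l) = 0**2 = 0)
v(w) = -27
P(R, y) = -33 + R + y (P(R, y) = ((R + y) - 6) - 27 = (-6 + R + y) - 27 = -33 + R + y)
(-18652 + P(-118, E(2))) + 28761 = (-18652 + (-33 - 118 + 0)) + 28761 = (-18652 - 151) + 28761 = -18803 + 28761 = 9958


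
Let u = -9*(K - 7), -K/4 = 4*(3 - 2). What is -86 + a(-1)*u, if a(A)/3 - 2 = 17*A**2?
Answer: 11713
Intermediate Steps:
K = -16 (K = -16*(3 - 2) = -16 ≈ -16.000)
u = 207 (u = -9*(-16 - 7) = -9*(-23) = 207)
a(A) = 6 + 51*A**2 (a(A) = 6 + 3*(17*A**2) = 6 + 51*A**2)
-86 + a(-1)*u = -86 + (6 + 51*(-1)**2)*207 = -86 + (6 + 51*1)*207 = -86 + (6 + 51)*207 = -86 + 57*207 = -86 + 11799 = 11713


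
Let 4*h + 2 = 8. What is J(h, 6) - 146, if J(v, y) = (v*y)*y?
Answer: -92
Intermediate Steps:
h = 3/2 (h = -½ + (¼)*8 = -½ + 2 = 3/2 ≈ 1.5000)
J(v, y) = v*y²
J(h, 6) - 146 = (3/2)*6² - 146 = (3/2)*36 - 146 = 54 - 146 = -92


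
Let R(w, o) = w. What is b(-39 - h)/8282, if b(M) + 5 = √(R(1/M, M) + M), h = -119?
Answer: -5/8282 + √32005/165640 ≈ 0.00047633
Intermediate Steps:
b(M) = -5 + √(M + 1/M) (b(M) = -5 + √(1/M + M) = -5 + √(M + 1/M))
b(-39 - h)/8282 = (-5 + √((-39 - 1*(-119)) + 1/(-39 - 1*(-119))))/8282 = (-5 + √((-39 + 119) + 1/(-39 + 119)))*(1/8282) = (-5 + √(80 + 1/80))*(1/8282) = (-5 + √(6401/80))*(1/8282) = (-5 + √32005/20)*(1/8282) = -5/8282 + √32005/165640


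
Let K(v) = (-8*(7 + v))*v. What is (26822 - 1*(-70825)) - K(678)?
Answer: 3813087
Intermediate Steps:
K(v) = v*(-56 - 8*v) (K(v) = (-56 - 8*v)*v = v*(-56 - 8*v))
(26822 - 1*(-70825)) - K(678) = (26822 - 1*(-70825)) - (-8)*678*(7 + 678) = (26822 + 70825) - (-8)*678*685 = 97647 - 1*(-3715440) = 97647 + 3715440 = 3813087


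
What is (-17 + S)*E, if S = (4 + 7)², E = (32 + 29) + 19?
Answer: 8320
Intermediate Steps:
E = 80 (E = 61 + 19 = 80)
S = 121 (S = 11² = 121)
(-17 + S)*E = (-17 + 121)*80 = 104*80 = 8320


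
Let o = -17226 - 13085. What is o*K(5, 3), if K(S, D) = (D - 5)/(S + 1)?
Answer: 30311/3 ≈ 10104.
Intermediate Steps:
K(S, D) = (-5 + D)/(1 + S)
o = -30311
o*K(5, 3) = -30311*(-5 + 3)/(1 + 5) = -30311*(-2)/6 = -30311*(-⅓) = 30311/3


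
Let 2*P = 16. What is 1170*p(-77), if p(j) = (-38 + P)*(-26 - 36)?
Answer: 2176200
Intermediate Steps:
P = 8 (P = (1/2)*16 = 8)
p(j) = 1860 (p(j) = (-38 + 8)*(-26 - 36) = -30*(-62) = 1860)
1170*p(-77) = 1170*1860 = 2176200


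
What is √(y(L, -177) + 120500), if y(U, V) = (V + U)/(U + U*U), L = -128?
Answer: √497547314530/2032 ≈ 347.13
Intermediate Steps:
y(U, V) = (U + V)/(U + U²)
√(y(L, -177) + 120500) = √((-128 - 177)/((-128)*(1 - 128)) + 120500) = √(-1/128*(-305)/(-127) + 120500) = √(-1/128*(-1/127)*(-305) + 120500) = √(-305/16256 + 120500) = √(1958847695/16256) = √497547314530/2032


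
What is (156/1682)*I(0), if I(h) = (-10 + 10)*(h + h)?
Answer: 0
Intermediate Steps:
I(h) = 0 (I(h) = 0*(2*h) = 0)
(156/1682)*I(0) = (156/1682)*0 = (156*(1/1682))*0 = (78/841)*0 = 0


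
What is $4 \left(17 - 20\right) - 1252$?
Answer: $-1264$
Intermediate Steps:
$4 \left(17 - 20\right) - 1252 = 4 \left(-3\right) - 1252 = -12 - 1252 = -1264$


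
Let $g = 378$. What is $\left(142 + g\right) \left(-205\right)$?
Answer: $-106600$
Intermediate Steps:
$\left(142 + g\right) \left(-205\right) = \left(142 + 378\right) \left(-205\right) = 520 \left(-205\right) = -106600$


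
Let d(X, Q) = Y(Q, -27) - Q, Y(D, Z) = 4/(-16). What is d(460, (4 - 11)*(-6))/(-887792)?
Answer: 169/3551168 ≈ 4.7590e-5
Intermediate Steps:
Y(D, Z) = -¼ (Y(D, Z) = 4*(-1/16) = -¼)
d(X, Q) = -¼ - Q
d(460, (4 - 11)*(-6))/(-887792) = (-¼ - (4 - 11)*(-6))/(-887792) = (-¼ - (-7)*(-6))*(-1/887792) = (-¼ - 1*42)*(-1/887792) = (-¼ - 42)*(-1/887792) = -169/4*(-1/887792) = 169/3551168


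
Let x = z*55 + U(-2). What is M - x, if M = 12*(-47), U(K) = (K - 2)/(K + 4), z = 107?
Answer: -6447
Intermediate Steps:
U(K) = (-2 + K)/(4 + K)
M = -564
x = 5883 (x = 107*55 + (-2 - 2)/(4 - 2) = 5885 - 4/2 = 5885 + (½)*(-4) = 5885 - 2 = 5883)
M - x = -564 - 1*5883 = -564 - 5883 = -6447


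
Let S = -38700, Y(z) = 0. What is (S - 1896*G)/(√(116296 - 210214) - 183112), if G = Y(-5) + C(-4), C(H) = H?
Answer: 2848856496/16765049231 + 15558*I*√93918/16765049231 ≈ 0.16993 + 0.0002844*I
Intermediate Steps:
G = -4 (G = 0 - 4 = -4)
(S - 1896*G)/(√(116296 - 210214) - 183112) = (-38700 - 1896*(-4))/(√(116296 - 210214) - 183112) = (-38700 + 7584)/(√(-93918) - 183112) = -31116/(I*√93918 - 183112) = -31116/(-183112 + I*√93918)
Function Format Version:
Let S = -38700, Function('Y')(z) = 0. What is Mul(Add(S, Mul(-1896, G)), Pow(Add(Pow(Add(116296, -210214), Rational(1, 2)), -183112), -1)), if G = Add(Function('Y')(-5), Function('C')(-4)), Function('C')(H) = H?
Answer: Add(Rational(2848856496, 16765049231), Mul(Rational(15558, 16765049231), I, Pow(93918, Rational(1, 2)))) ≈ Add(0.16993, Mul(0.00028440, I))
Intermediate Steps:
G = -4 (G = Add(0, -4) = -4)
Mul(Add(S, Mul(-1896, G)), Pow(Add(Pow(Add(116296, -210214), Rational(1, 2)), -183112), -1)) = Mul(Add(-38700, Mul(-1896, -4)), Pow(Add(Pow(Add(116296, -210214), Rational(1, 2)), -183112), -1)) = Mul(Add(-38700, 7584), Pow(Add(Pow(-93918, Rational(1, 2)), -183112), -1)) = Mul(-31116, Pow(Add(Mul(I, Pow(93918, Rational(1, 2))), -183112), -1)) = Mul(-31116, Pow(Add(-183112, Mul(I, Pow(93918, Rational(1, 2)))), -1))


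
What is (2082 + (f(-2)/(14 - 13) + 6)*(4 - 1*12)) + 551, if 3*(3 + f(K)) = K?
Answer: 7843/3 ≈ 2614.3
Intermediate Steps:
f(K) = -3 + K/3
(2082 + (f(-2)/(14 - 13) + 6)*(4 - 1*12)) + 551 = (2082 + ((-3 + (1/3)*(-2))/(14 - 13) + 6)*(4 - 1*12)) + 551 = (2082 + ((-3 - 2/3)/1 + 6)*(4 - 12)) + 551 = (2082 + (-11/3*1 + 6)*(-8)) + 551 = (2082 + (-11/3 + 6)*(-8)) + 551 = (2082 + (7/3)*(-8)) + 551 = (2082 - 56/3) + 551 = 6190/3 + 551 = 7843/3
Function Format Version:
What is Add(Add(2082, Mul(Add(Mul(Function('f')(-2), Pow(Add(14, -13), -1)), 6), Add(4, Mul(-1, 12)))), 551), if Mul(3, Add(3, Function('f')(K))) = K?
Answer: Rational(7843, 3) ≈ 2614.3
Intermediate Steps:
Function('f')(K) = Add(-3, Mul(Rational(1, 3), K))
Add(Add(2082, Mul(Add(Mul(Function('f')(-2), Pow(Add(14, -13), -1)), 6), Add(4, Mul(-1, 12)))), 551) = Add(Add(2082, Mul(Add(Mul(Add(-3, Mul(Rational(1, 3), -2)), Pow(Add(14, -13), -1)), 6), Add(4, Mul(-1, 12)))), 551) = Add(Add(2082, Mul(Add(Mul(Add(-3, Rational(-2, 3)), Pow(1, -1)), 6), Add(4, -12))), 551) = Add(Add(2082, Mul(Add(Mul(Rational(-11, 3), 1), 6), -8)), 551) = Add(Add(2082, Mul(Add(Rational(-11, 3), 6), -8)), 551) = Add(Add(2082, Mul(Rational(7, 3), -8)), 551) = Add(Add(2082, Rational(-56, 3)), 551) = Add(Rational(6190, 3), 551) = Rational(7843, 3)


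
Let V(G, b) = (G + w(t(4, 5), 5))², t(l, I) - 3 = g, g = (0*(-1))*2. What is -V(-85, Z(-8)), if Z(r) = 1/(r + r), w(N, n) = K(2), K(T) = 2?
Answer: -6889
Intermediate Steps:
g = 0 (g = 0*2 = 0)
t(l, I) = 3 (t(l, I) = 3 + 0 = 3)
w(N, n) = 2
Z(r) = 1/(2*r)
V(G, b) = (2 + G)² (V(G, b) = (G + 2)² = (2 + G)²)
-V(-85, Z(-8)) = -(2 - 85)² = -1*(-83)² = -1*6889 = -6889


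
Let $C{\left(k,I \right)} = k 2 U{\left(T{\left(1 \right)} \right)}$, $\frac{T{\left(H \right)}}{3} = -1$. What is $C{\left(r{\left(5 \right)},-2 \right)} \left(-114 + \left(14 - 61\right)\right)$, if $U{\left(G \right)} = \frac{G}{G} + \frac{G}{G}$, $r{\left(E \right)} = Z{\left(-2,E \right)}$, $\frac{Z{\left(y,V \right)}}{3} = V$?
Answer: $-9660$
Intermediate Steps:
$Z{\left(y,V \right)} = 3 V$
$r{\left(E \right)} = 3 E$
$T{\left(H \right)} = -3$ ($T{\left(H \right)} = 3 \left(-1\right) = -3$)
$U{\left(G \right)} = 2$ ($U{\left(G \right)} = 1 + 1 = 2$)
$C{\left(k,I \right)} = 4 k$ ($C{\left(k,I \right)} = k 2 \cdot 2 = 2 k 2 = 4 k$)
$C{\left(r{\left(5 \right)},-2 \right)} \left(-114 + \left(14 - 61\right)\right) = 4 \cdot 3 \cdot 5 \left(-114 + \left(14 - 61\right)\right) = 4 \cdot 15 \left(-114 - 47\right) = 60 \left(-161\right) = -9660$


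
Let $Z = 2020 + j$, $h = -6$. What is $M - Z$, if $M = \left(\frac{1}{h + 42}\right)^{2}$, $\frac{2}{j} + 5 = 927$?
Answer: $- \frac{1206861955}{597456} \approx -2020.0$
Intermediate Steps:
$j = \frac{1}{461}$ ($j = \frac{2}{-5 + 927} = \frac{2}{922} = 2 \cdot \frac{1}{922} = \frac{1}{461} \approx 0.0021692$)
$Z = \frac{931221}{461}$ ($Z = 2020 + \frac{1}{461} = \frac{931221}{461} \approx 2020.0$)
$M = \frac{1}{1296}$ ($M = \left(\frac{1}{-6 + 42}\right)^{2} = \left(\frac{1}{36}\right)^{2} = \frac{1}{1296} \approx 0.0007716$)
$M - Z = \frac{1}{1296} - \frac{931221}{461} = - \frac{1206861955}{597456}$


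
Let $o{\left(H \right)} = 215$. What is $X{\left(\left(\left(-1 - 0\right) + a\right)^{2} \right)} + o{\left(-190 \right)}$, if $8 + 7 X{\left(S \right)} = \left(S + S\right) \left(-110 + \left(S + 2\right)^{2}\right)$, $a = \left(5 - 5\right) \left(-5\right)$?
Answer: $185$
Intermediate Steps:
$a = 0$ ($a = 0 \left(-5\right) = 0$)
$X{\left(S \right)} = - \frac{8}{7} + \frac{2 S \left(-110 + \left(2 + S\right)^{2}\right)}{7}$ ($X{\left(S \right)} = - \frac{8}{7} + \frac{\left(S + S\right) \left(-110 + \left(S + 2\right)^{2}\right)}{7} = - \frac{8}{7} + \frac{2 S \left(-110 + \left(2 + S\right)^{2}\right)}{7}$)
$X{\left(\left(\left(-1 - 0\right) + a\right)^{2} \right)} + o{\left(-190 \right)} = \left(- \frac{8}{7} - \frac{220 \left(\left(-1 - 0\right) + 0\right)^{2}}{7} + \frac{2 \left(\left(-1 - 0\right) + 0\right)^{2} \left(2 + \left(\left(-1 - 0\right) + 0\right)^{2}\right)^{2}}{7}\right) + 215 = \left(- \frac{8}{7} - \frac{220 \left(\left(-1 + 0\right) + 0\right)^{2}}{7} + \frac{2 \left(\left(-1 + 0\right) + 0\right)^{2} \left(2 + \left(\left(-1 + 0\right) + 0\right)^{2}\right)^{2}}{7}\right) + 215 = \left(- \frac{8}{7} - \frac{220 \left(-1 + 0\right)^{2}}{7} + \frac{2 \left(-1 + 0\right)^{2} \left(2 + \left(-1 + 0\right)^{2}\right)^{2}}{7}\right) + 215 = \left(- \frac{8}{7} - \frac{220 \left(-1\right)^{2}}{7} + \frac{2 \left(-1\right)^{2} \left(2 + \left(-1\right)^{2}\right)^{2}}{7}\right) + 215 = \left(- \frac{8}{7} - \frac{220}{7} + \frac{2}{7} \cdot 1 \left(2 + 1\right)^{2}\right) + 215 = \left(- \frac{8}{7} - \frac{220}{7} + \frac{2}{7} \cdot 1 \cdot 3^{2}\right) + 215 = \left(- \frac{8}{7} - \frac{220}{7} + \frac{2}{7} \cdot 1 \cdot 9\right) + 215 = \left(- \frac{8}{7} - \frac{220}{7} + \frac{18}{7}\right) + 215 = -30 + 215 = 185$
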